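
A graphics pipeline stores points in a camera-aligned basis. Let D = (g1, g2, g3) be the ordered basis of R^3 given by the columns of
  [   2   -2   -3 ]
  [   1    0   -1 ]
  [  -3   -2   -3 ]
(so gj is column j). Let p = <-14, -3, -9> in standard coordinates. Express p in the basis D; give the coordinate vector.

<-1, 3, 2>

[p]_D is the unique c with M c = p, where M has columns g1, ..., g3.
Solving this 3x3 system gives c = (-1, 3, 2).
Check: -g1 + 3g2 + 2g3 = <-14, -3, -9>.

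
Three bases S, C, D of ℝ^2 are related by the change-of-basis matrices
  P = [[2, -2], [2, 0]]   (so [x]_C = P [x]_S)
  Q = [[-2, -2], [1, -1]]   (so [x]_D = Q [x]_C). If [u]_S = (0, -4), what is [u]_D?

Composing the changes, [u]_D = Q P [u]_S.
Q P = [[-8, 4], [0, -2]]; applying this to (0, -4) gives (-16, 8).

(-16, 8)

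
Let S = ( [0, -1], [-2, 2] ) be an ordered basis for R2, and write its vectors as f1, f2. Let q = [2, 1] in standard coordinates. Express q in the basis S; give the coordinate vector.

[-3, -1]

We seek scalars with c_1 f1 + c_2 f2 = q; equivalently solve M c = q where the columns of M are f1, f2.
System: 0c_1 - 2c_2 = 2, -c_1 + 2c_2 = 1; solving gives c_1 = -3, c_2 = -1.
Check: -3f1 - f2 = [2, 1].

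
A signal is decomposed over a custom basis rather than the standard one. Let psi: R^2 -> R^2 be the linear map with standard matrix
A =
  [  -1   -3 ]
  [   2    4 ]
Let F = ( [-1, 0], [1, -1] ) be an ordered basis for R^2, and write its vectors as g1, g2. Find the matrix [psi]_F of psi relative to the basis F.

[[1, 0], [2, 2]]

The j-th column of [psi]_F is [psi(gj)]_F.
psi(g1) = A g1 = [1, -2] = g1 + 2g2, so column 1 is [1, 2].
Repeating for g2 and assembling the columns gives [[1, 0], [2, 2]].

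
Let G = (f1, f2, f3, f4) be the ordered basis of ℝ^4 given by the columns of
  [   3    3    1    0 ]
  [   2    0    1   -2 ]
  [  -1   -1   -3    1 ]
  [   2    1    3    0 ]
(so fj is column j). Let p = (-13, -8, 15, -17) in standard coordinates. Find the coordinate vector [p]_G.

(-2, -1, -4, 0)

Write p = c_1 f1 + ... + c_4 f4 and solve for the c_i.
Solving this 4x4 system gives c = (-2, -1, -4, 0).
Check: -2f1 - f2 - 4f3 + 0·f4 = (-13, -8, 15, -17).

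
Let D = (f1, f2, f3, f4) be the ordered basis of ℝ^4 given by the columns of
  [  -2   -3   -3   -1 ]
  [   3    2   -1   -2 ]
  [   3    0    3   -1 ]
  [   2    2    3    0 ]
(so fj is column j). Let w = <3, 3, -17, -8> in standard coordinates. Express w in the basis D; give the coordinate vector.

<-1, 3, -4, 2>

[w]_D is the unique c with M c = w, where M has columns f1, ..., f4.
Gaussian elimination on [M | w] yields c = (-1, 3, -4, 2).
Check: -f1 + 3f2 - 4f3 + 2f4 = <3, 3, -17, -8>.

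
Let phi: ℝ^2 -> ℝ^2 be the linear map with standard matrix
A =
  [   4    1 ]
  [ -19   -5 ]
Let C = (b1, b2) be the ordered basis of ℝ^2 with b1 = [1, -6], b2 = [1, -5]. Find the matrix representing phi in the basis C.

[[-1, -1], [-1, 0]]

Let P have columns b1, b2. Then [phi]_C = P^(-1) A P.
Here det P = 1, so P^(-1) is integer; computing A P first and then P^(-1)(A P) gives [[-1, -1], [-1, 0]].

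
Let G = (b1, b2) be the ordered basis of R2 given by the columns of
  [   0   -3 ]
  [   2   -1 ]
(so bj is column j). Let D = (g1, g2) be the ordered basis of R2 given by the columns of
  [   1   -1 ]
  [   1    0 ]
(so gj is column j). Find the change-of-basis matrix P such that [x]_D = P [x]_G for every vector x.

Take x = bj: its G-coordinates are the j-th standard unit vector, so P e_j — column j of P — equals [bj]_D.
b1 = 2g1 + 2g2, giving column 1 = [2, 2]; repeating for each j gives P = [[2, -1], [2, 2]].

[[2, -1], [2, 2]]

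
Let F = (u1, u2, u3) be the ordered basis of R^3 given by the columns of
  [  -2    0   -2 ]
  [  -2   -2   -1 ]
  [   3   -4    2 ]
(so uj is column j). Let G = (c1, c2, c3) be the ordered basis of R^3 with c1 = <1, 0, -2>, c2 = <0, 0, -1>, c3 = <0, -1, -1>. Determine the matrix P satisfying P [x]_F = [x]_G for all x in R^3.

Let M have columns uj and N have columns cj. Then for every x, N [x]_G = x = M [x]_F, so P = N^(-1) M.
Since det N = -1, N^(-1) has integer entries; multiplying gives P = [[-2, 0, -2], [-1, 2, 1], [2, 2, 1]].

[[-2, 0, -2], [-1, 2, 1], [2, 2, 1]]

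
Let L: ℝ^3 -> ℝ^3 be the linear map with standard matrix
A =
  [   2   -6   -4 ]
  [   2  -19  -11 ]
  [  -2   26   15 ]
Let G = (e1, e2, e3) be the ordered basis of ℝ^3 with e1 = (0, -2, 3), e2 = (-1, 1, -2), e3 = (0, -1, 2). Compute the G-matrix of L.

[[-3, 0, 2], [0, 0, 2], [1, -1, 1]]

With P the matrix whose columns are e1, ..., e3, [L]_G = P^(-1) A P.
Column by column: L(e1) = A e1 = (0, 5, -7); its G-coordinates (-3, 0, 1) give column 1.
Continuing for each basis vector yields [L]_G = [[-3, 0, 2], [0, 0, 2], [1, -1, 1]].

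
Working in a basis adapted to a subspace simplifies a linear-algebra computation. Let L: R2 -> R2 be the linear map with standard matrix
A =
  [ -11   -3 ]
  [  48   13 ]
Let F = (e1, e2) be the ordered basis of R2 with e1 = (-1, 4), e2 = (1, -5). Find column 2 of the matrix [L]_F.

Column 2 of [L]_F is the F-coordinate vector of L(e2).
In standard coordinates L(e2) = A e2 = (4, -17).
Converting to F: (4, -17) = -3e1 + e2, so the coordinate vector is (-3, 1).

(-3, 1)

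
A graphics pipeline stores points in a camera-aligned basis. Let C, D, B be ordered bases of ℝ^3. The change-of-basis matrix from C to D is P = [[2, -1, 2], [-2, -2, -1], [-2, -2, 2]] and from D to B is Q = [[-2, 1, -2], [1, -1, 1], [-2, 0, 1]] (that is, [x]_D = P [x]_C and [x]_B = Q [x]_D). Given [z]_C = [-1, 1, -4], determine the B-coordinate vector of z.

[42, -23, 14]

Apply P to get D-coordinates [-11, 4, -8], then Q to get B-coordinates.
The result is [z]_B = [42, -23, 14].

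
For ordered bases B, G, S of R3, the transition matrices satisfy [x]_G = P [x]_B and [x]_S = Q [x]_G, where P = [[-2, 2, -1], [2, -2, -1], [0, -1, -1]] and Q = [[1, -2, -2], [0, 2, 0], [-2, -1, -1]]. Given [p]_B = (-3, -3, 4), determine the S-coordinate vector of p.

(6, -8, 13)

Composing the changes, [p]_S = Q P [p]_B.
Q P = [[-6, 8, 3], [4, -4, -2], [2, -1, 4]]; applying this to (-3, -3, 4) gives (6, -8, 13).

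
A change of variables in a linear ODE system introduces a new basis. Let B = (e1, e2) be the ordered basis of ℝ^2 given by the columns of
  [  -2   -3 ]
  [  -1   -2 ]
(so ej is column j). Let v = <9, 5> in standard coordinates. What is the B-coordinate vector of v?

<-3, -1>

We seek scalars with c_1 e1 + c_2 e2 = v; equivalently solve M c = v where the columns of M are e1, e2.
System: -2c_1 - 3c_2 = 9, -c_1 - 2c_2 = 5; solving gives c_1 = -3, c_2 = -1.
Check: -3e1 - e2 = <9, 5>.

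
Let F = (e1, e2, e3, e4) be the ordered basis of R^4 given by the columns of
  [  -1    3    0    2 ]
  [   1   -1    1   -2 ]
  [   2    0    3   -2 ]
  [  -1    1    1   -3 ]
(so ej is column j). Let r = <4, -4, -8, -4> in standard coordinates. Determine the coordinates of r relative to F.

<2, 2, -4, 0>

[r]_F is the unique c with M c = r, where M has columns e1, ..., e4.
Row-reducing the augmented matrix [M | r] gives c = (2, 2, -4, 0).
Check: 2e1 + 2e2 - 4e3 + 0·e4 = <4, -4, -8, -4>.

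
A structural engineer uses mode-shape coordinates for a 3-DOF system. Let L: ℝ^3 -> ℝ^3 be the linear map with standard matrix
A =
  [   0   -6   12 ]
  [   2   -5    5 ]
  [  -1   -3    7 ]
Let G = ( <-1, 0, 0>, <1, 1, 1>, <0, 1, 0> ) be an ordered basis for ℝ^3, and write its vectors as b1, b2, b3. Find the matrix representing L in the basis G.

[[1, -3, 3], [1, 3, -3], [-3, -1, -2]]

With P the matrix whose columns are b1, ..., b3, [L]_G = P^(-1) A P.
Column by column: L(b1) = A b1 = <0, -2, 1>; its G-coordinates <1, 1, -3> give column 1.
Continuing for each basis vector yields [L]_G = [[1, -3, 3], [1, 3, -3], [-3, -1, -2]].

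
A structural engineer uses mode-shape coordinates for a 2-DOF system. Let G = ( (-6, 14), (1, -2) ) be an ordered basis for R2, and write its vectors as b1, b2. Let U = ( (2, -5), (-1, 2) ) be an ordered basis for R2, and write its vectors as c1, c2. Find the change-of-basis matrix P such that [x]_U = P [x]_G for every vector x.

Column j of P is [bj]_U, since P maps G-coordinates to U-coordinates.
Expressing b1 in U: b1 = -2c1 + 2c2, so column 1 of P is (-2, 2).
Doing the same for each bj gives P = [[-2, 0], [2, -1]].

[[-2, 0], [2, -1]]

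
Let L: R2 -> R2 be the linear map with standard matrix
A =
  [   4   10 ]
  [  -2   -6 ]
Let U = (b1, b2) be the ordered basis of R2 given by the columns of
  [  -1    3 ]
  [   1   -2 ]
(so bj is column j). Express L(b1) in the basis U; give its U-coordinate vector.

[0, 2]

Column 1 of [L]_U is the U-coordinate vector of L(b1).
In standard coordinates L(b1) = A b1 = [6, -4].
Converting to U: [6, -4] = 0·b1 + 2b2, so the coordinate vector is [0, 2].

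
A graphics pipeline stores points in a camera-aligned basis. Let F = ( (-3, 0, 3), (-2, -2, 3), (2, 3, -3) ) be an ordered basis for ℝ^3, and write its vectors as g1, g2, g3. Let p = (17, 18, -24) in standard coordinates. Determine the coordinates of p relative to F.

(-1, -3, 4)

We seek scalars with c_1 g1 + ... + c_3 g3 = p; equivalently solve M c = p where the columns of M are g1, ..., g3.
Gaussian elimination on [M | p] yields c = (-1, -3, 4).
Check: -g1 - 3g2 + 4g3 = (17, 18, -24).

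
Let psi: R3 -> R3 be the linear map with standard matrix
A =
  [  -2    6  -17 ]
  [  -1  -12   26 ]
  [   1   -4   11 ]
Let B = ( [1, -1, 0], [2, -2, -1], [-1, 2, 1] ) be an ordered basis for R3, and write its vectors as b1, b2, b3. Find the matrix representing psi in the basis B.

The j-th column of [psi]_B is [psi(bj)]_B.
psi(b1) = A b1 = [-8, 11, 5] = -b1 - 2b2 + 3b3, so column 1 is [-1, -2, 3].
Repeating for b2, b3 and assembling the columns gives [[-1, 2, 1], [-2, -2, -2], [3, -3, 0]].

[[-1, 2, 1], [-2, -2, -2], [3, -3, 0]]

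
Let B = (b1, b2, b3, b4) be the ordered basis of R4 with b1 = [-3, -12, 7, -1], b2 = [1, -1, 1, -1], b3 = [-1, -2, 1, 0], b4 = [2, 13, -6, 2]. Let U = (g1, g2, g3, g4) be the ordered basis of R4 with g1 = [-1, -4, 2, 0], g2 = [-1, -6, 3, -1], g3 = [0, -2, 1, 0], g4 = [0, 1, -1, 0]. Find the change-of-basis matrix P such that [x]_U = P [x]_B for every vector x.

Column j of P is [bj]_U, since P maps B-coordinates to U-coordinates.
Expressing b1 in U: b1 = 2g1 + g2 - 2g3 - 2g4, so column 1 of P is [2, 1, -2, -2].
Doing the same for each bj gives P = [[2, -2, 1, 0], [1, 1, 0, -2], [-2, 1, -1, -1], [-2, -1, 0, -1]].

[[2, -2, 1, 0], [1, 1, 0, -2], [-2, 1, -1, -1], [-2, -1, 0, -1]]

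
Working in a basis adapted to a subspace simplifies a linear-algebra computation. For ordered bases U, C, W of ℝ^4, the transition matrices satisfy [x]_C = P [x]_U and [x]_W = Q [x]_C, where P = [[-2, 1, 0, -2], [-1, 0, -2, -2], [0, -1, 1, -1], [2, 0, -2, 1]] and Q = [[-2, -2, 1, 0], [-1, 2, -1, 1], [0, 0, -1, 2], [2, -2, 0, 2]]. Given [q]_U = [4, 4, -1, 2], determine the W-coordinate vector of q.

[21, 15, 31, 20]

Composing the changes, [q]_W = Q P [q]_U.
Q P = [[6, -3, 5, 7], [2, 0, -7, 0], [4, 1, -5, 3], [2, 2, 0, 2]]; applying this to [4, 4, -1, 2] gives [21, 15, 31, 20].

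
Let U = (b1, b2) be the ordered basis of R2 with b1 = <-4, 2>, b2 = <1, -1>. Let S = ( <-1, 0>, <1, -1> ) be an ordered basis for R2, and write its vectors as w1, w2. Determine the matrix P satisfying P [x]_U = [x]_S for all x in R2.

Take x = bj: its U-coordinates are the j-th standard unit vector, so P e_j — column j of P — equals [bj]_S.
b1 = 2w1 - 2w2, giving column 1 = <2, -2>; repeating for each j gives P = [[2, 0], [-2, 1]].

[[2, 0], [-2, 1]]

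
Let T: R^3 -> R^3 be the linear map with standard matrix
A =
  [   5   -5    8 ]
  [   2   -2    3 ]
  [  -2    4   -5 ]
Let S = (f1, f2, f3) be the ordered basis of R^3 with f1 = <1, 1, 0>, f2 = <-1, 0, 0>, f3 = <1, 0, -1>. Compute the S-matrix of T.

[[0, -2, -1], [-2, 1, -1], [-2, -2, -3]]

With P the matrix whose columns are f1, ..., f3, [T]_S = P^(-1) A P.
Column by column: T(f1) = A f1 = <0, 0, 2>; its S-coordinates <0, -2, -2> give column 1.
Continuing for each basis vector yields [T]_S = [[0, -2, -1], [-2, 1, -1], [-2, -2, -3]].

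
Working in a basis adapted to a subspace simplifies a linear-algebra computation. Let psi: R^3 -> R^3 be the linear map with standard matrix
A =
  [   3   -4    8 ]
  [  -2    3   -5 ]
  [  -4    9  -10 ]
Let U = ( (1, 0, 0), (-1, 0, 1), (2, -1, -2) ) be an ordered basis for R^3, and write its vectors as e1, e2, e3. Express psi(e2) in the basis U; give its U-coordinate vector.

Column 2 of [psi]_U is the U-coordinate vector of psi(e2).
In standard coordinates psi(e2) = A e2 = (5, -3, -6).
Converting to U: (5, -3, -6) = -e1 + 0·e2 + 3e3, so the coordinate vector is (-1, 0, 3).

(-1, 0, 3)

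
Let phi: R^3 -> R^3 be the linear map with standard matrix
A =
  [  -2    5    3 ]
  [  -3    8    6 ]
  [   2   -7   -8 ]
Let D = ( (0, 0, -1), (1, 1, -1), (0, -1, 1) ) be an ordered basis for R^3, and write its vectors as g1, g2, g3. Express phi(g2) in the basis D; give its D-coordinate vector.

Compute phi(g2) = A g2 = (0, -1, 3) in standard coordinates.
Then write this in D-coordinates: solve for y in y_1 g1 + ... + y_3 g3 = (0, -1, 3).
This gives y = (-2, 0, 1), which is column 2 of [phi]_D.

(-2, 0, 1)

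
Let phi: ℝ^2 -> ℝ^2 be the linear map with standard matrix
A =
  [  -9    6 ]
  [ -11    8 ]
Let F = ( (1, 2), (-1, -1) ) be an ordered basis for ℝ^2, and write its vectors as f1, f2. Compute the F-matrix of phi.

[[2, 0], [-1, -3]]

Let P have columns f1, f2. Then [phi]_F = P^(-1) A P.
Here det P = 1, so P^(-1) is integer; computing A P first and then P^(-1)(A P) gives [[2, 0], [-1, -3]].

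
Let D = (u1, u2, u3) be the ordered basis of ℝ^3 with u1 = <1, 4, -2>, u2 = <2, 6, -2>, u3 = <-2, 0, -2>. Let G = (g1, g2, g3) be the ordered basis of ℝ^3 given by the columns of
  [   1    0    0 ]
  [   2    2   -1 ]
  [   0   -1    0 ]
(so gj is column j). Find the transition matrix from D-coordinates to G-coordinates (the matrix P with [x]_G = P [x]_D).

Column j of P is [uj]_G, since P maps D-coordinates to G-coordinates.
Expressing u1 in G: u1 = g1 + 2g2 + 2g3, so column 1 of P is <1, 2, 2>.
Doing the same for each uj gives P = [[1, 2, -2], [2, 2, 2], [2, 2, 0]].

[[1, 2, -2], [2, 2, 2], [2, 2, 0]]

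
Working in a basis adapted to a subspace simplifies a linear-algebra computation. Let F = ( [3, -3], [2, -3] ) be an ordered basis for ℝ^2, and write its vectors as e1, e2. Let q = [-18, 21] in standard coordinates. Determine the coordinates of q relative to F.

[q]_F is the unique c with M c = q, where M has columns e1, e2.
System: 3c_1 + 2c_2 = -18, -3c_1 - 3c_2 = 21; solving gives c_1 = -4, c_2 = -3.
Check: -4e1 - 3e2 = [-18, 21].

[-4, -3]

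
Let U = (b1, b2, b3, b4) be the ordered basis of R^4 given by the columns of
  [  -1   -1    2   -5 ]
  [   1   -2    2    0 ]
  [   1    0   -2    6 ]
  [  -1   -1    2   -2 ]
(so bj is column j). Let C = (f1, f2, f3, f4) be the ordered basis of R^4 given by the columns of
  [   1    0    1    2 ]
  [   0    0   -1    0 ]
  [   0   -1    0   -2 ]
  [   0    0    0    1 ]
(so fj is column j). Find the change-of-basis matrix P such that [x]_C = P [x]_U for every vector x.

[[2, -1, 0, -1], [1, 2, -2, -2], [-1, 2, -2, 0], [-1, -1, 2, -2]]

Take x = bj: its U-coordinates are the j-th standard unit vector, so P e_j — column j of P — equals [bj]_C.
b1 = 2f1 + f2 - f3 - f4, giving column 1 = [2, 1, -1, -1]; repeating for each j gives P = [[2, -1, 0, -1], [1, 2, -2, -2], [-1, 2, -2, 0], [-1, -1, 2, -2]].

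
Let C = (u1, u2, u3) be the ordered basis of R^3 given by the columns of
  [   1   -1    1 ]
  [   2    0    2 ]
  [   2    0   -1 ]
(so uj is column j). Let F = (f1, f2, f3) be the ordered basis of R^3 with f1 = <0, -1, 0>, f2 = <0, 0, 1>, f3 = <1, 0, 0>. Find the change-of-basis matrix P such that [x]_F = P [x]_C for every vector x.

Column j of P is [uj]_F, since P maps C-coordinates to F-coordinates.
Expressing u1 in F: u1 = -2f1 + 2f2 + f3, so column 1 of P is <-2, 2, 1>.
Doing the same for each uj gives P = [[-2, 0, -2], [2, 0, -1], [1, -1, 1]].

[[-2, 0, -2], [2, 0, -1], [1, -1, 1]]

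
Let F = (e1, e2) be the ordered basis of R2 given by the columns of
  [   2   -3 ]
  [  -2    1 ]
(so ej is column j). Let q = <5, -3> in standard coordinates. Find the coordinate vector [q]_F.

<1, -1>

[q]_F is the unique c with M c = q, where M has columns e1, e2.
System: 2c_1 - 3c_2 = 5, -2c_1 + c_2 = -3; solving gives c_1 = 1, c_2 = -1.
Check: e1 - e2 = <5, -3>.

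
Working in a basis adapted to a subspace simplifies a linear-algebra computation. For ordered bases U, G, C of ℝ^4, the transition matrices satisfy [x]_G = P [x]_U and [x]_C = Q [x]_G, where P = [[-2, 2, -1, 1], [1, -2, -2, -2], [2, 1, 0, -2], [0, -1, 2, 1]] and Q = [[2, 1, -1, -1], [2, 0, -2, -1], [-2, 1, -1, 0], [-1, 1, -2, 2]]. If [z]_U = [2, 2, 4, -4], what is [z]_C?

First [z]_G = P [z]_U = [-8, -2, 14, 2].
Then [z]_C = Q [z]_G = [-34, -46, 0, -18].

[-34, -46, 0, -18]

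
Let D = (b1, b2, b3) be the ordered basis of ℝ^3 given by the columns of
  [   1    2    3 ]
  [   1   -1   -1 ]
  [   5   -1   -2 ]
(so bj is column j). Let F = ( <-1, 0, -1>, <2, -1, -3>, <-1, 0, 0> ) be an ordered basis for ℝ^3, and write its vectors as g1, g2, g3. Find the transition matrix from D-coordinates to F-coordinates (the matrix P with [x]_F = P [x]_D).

[[-2, -2, -1], [-1, 1, 1], [-1, 2, 0]]

Column j of P is [bj]_F, since P maps D-coordinates to F-coordinates.
Expressing b1 in F: b1 = -2g1 - g2 - g3, so column 1 of P is <-2, -1, -1>.
Doing the same for each bj gives P = [[-2, -2, -1], [-1, 1, 1], [-1, 2, 0]].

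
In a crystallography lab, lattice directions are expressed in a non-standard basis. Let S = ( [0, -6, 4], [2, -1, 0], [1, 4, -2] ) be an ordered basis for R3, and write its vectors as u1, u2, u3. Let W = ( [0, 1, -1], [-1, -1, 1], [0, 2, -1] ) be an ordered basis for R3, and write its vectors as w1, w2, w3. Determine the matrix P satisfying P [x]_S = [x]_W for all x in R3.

Let M have columns uj and N have columns wj. Then for every x, N [x]_W = x = M [x]_S, so P = N^(-1) M.
Since det N = 1, N^(-1) has integer entries; multiplying gives P = [[-2, -1, -1], [0, -2, -1], [-2, -1, 2]].

[[-2, -1, -1], [0, -2, -1], [-2, -1, 2]]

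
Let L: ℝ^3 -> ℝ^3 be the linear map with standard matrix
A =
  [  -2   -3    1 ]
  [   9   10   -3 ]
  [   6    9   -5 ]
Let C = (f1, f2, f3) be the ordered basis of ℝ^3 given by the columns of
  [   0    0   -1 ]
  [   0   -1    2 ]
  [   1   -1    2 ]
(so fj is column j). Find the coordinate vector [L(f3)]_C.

[-3, -1, 2]

Compute L(f3) = A f3 = [-2, 5, 2] in standard coordinates.
Then write this in C-coordinates: solve for y in y_1 f1 + ... + y_3 f3 = [-2, 5, 2].
This gives y = [-3, -1, 2], which is column 3 of [L]_C.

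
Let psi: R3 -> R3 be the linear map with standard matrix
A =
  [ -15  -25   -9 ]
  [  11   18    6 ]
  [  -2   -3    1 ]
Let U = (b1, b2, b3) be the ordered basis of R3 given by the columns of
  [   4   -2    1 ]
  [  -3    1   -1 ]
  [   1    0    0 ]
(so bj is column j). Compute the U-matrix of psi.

[[2, 1, 1], [0, 0, -2], [-2, 1, 2]]

The j-th column of [psi]_U is [psi(bj)]_U.
psi(b1) = A b1 = [6, -4, 2] = 2b1 + 0·b2 - 2b3, so column 1 is [2, 0, -2].
Repeating for b2, b3 and assembling the columns gives [[2, 1, 1], [0, 0, -2], [-2, 1, 2]].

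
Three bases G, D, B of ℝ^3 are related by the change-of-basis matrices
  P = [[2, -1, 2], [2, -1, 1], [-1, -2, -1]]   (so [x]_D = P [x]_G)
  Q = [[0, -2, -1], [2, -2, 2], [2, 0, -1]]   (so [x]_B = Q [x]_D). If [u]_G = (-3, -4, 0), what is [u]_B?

(-7, 22, -15)

Apply P to get D-coordinates (-2, -2, 11), then Q to get B-coordinates.
The result is [u]_B = (-7, 22, -15).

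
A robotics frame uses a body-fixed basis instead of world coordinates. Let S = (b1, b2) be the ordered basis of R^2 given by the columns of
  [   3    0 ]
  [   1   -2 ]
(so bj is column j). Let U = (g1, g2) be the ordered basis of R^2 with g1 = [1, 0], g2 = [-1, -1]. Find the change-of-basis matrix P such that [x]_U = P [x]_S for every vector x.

Column j of P is [bj]_U, since P maps S-coordinates to U-coordinates.
Expressing b1 in U: b1 = 2g1 - g2, so column 1 of P is [2, -1].
Doing the same for each bj gives P = [[2, 2], [-1, 2]].

[[2, 2], [-1, 2]]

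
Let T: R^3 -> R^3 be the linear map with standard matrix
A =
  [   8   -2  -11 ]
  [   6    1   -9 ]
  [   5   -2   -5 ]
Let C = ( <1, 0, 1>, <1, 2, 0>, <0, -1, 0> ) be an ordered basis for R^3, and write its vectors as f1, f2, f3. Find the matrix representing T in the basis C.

The j-th column of [T]_C is [T(fj)]_C.
T(f1) = A f1 = <-3, -3, 0> = 0·f1 - 3f2 - 3f3, so column 1 is <0, -3, -3>.
Repeating for f2, f3 and assembling the columns gives [[0, 1, 2], [-3, 3, 0], [-3, -2, 1]].

[[0, 1, 2], [-3, 3, 0], [-3, -2, 1]]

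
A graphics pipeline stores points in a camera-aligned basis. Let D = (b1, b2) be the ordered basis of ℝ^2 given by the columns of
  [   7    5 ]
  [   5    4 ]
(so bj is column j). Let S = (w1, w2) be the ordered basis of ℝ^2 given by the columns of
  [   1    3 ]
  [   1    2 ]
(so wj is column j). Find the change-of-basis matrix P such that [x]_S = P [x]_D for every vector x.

[[1, 2], [2, 1]]

Let M have columns bj and N have columns wj. Then for every x, N [x]_S = x = M [x]_D, so P = N^(-1) M.
Since det N = -1, N^(-1) has integer entries; multiplying gives P = [[1, 2], [2, 1]].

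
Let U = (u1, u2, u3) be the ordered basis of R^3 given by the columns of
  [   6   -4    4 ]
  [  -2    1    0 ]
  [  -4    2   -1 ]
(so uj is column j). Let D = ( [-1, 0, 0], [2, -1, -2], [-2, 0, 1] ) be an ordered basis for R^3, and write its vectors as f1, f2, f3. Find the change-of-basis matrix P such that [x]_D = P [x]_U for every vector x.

Take x = uj: its U-coordinates are the j-th standard unit vector, so P e_j — column j of P — equals [uj]_D.
u1 = -2f1 + 2f2 + 0·f3, giving column 1 = [-2, 2, 0]; repeating for each j gives P = [[-2, 2, -2], [2, -1, 0], [0, 0, -1]].

[[-2, 2, -2], [2, -1, 0], [0, 0, -1]]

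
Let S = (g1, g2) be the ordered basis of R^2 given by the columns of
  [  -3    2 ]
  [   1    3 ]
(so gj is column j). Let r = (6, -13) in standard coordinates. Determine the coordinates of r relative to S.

We seek scalars with c_1 g1 + c_2 g2 = r; equivalently solve M c = r where the columns of M are g1, g2.
System: -3c_1 + 2c_2 = 6, c_1 + 3c_2 = -13; solving gives c_1 = -4, c_2 = -3.
Check: -4g1 - 3g2 = (6, -13).

(-4, -3)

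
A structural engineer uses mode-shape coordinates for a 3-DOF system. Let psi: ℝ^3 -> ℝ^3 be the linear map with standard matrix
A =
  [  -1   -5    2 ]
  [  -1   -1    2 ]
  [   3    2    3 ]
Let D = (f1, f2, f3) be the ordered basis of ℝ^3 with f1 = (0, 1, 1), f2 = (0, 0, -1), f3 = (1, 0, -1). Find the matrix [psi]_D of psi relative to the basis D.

With P the matrix whose columns are f1, ..., f3, [psi]_D = P^(-1) A P.
Column by column: psi(f1) = A f1 = (-3, 1, 5); its D-coordinates (1, -1, -3) give column 1.
Continuing for each basis vector yields [psi]_D = [[1, -2, -3], [-1, 3, 0], [-3, -2, -3]].

[[1, -2, -3], [-1, 3, 0], [-3, -2, -3]]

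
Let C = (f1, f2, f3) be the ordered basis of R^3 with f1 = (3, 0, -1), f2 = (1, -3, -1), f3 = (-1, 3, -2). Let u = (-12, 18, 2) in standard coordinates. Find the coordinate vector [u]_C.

[u]_C is the unique c with M c = u, where M has columns f1, ..., f3.
Solving this 3x3 system gives c = (-2, -4, 2).
Check: -2f1 - 4f2 + 2f3 = (-12, 18, 2).

(-2, -4, 2)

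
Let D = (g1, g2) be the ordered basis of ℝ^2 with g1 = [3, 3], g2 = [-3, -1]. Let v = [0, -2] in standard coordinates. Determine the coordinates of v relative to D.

[-1, -1]

[v]_D is the unique c with M c = v, where M has columns g1, g2.
System: 3c_1 - 3c_2 = 0, 3c_1 - c_2 = -2; solving gives c_1 = -1, c_2 = -1.
Check: -g1 - g2 = [0, -2].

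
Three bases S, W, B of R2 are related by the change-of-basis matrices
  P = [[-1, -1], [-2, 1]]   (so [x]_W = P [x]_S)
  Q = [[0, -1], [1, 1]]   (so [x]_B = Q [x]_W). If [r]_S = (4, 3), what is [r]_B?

First [r]_W = P [r]_S = (-7, -5).
Then [r]_B = Q [r]_W = (5, -12).

(5, -12)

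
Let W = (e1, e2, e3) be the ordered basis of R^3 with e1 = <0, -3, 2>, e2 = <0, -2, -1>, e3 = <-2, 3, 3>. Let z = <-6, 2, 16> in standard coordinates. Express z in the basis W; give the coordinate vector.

<3, -1, 3>

Write z = c_1 e1 + ... + c_3 e3 and solve for the c_i.
Gaussian elimination on [M | z] yields c = (3, -1, 3).
Check: 3e1 - e2 + 3e3 = <-6, 2, 16>.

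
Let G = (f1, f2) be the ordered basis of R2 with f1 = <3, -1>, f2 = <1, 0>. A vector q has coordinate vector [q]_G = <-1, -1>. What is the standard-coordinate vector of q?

q = M [q]_G, where M has columns f1, f2.
Carrying out the matrix-vector product, q = <-4, 1>.

<-4, 1>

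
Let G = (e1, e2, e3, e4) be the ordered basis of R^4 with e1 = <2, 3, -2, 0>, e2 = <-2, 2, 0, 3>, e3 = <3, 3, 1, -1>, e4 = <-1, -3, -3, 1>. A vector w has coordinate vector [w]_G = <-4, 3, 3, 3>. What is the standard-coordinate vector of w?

By definition w = -4e1 + 3e2 + 3e3 + 3e4.
Summing componentwise gives <-8, -6, 2, 9>.

<-8, -6, 2, 9>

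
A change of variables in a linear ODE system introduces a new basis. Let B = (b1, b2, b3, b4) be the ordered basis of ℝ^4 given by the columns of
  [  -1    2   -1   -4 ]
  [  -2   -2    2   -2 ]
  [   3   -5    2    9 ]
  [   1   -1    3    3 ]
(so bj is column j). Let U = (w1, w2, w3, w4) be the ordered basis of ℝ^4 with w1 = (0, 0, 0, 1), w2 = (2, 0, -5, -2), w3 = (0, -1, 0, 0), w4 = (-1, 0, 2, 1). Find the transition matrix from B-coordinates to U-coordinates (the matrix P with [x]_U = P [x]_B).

[[0, 1, 2, -1], [-1, 1, 0, -1], [2, 2, -2, 2], [-1, 0, 1, 2]]

Column j of P is [bj]_U, since P maps B-coordinates to U-coordinates.
Expressing b1 in U: b1 = 0·w1 - w2 + 2w3 - w4, so column 1 of P is (0, -1, 2, -1).
Doing the same for each bj gives P = [[0, 1, 2, -1], [-1, 1, 0, -1], [2, 2, -2, 2], [-1, 0, 1, 2]].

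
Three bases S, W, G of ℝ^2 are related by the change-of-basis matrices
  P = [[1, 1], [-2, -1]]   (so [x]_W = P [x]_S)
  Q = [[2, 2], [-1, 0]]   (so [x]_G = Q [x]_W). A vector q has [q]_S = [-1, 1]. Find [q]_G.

[2, 0]

Composing the changes, [q]_G = Q P [q]_S.
Q P = [[-2, 0], [-1, -1]]; applying this to [-1, 1] gives [2, 0].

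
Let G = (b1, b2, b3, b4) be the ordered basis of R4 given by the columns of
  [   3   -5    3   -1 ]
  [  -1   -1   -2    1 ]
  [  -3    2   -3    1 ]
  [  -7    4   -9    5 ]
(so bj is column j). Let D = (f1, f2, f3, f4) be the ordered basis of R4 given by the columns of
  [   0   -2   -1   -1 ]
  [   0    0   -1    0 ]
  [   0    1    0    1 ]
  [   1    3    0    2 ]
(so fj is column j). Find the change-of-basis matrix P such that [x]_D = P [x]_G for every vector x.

[[0, -2, -1, 2], [-1, 2, -2, 1], [1, 1, 2, -1], [-2, 0, -1, 0]]

Column j of P is [bj]_D, since P maps G-coordinates to D-coordinates.
Expressing b1 in D: b1 = 0·f1 - f2 + f3 - 2f4, so column 1 of P is (0, -1, 1, -2).
Doing the same for each bj gives P = [[0, -2, -1, 2], [-1, 2, -2, 1], [1, 1, 2, -1], [-2, 0, -1, 0]].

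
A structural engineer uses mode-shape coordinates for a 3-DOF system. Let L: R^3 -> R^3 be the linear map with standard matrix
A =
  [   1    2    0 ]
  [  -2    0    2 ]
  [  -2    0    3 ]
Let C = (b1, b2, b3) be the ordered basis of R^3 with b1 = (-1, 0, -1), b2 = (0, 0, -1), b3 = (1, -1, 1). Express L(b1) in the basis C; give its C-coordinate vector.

Column 1 of [L]_C is the C-coordinate vector of L(b1).
In standard coordinates L(b1) = A b1 = (-1, 0, -1).
Converting to C: (-1, 0, -1) = b1 + 0·b2 + 0·b3, so the coordinate vector is (1, 0, 0).

(1, 0, 0)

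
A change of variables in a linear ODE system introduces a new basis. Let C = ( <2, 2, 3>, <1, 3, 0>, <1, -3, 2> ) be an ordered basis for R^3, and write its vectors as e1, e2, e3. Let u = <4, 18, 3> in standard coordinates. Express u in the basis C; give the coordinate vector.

<3, 1, -3>

[u]_C is the unique c with M c = u, where M has columns e1, ..., e3.
Solving this 3x3 system gives c = (3, 1, -3).
Check: 3e1 + e2 - 3e3 = <4, 18, 3>.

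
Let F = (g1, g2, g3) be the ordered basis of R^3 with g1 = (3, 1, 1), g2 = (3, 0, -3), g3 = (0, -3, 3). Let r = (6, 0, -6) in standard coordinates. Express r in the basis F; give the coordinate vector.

(0, 2, 0)

Write r = c_1 g1 + ... + c_3 g3 and solve for the c_i.
Gaussian elimination on [M | r] yields c = (0, 2, 0).
Check: 0·g1 + 2g2 + 0·g3 = (6, 0, -6).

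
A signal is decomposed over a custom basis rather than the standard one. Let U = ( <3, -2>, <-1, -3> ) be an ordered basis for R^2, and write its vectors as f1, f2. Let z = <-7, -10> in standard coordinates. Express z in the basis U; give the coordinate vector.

<-1, 4>

We seek scalars with c_1 f1 + c_2 f2 = z; equivalently solve M c = z where the columns of M are f1, f2.
System: 3c_1 - c_2 = -7, -2c_1 - 3c_2 = -10; solving gives c_1 = -1, c_2 = 4.
Check: -f1 + 4f2 = <-7, -10>.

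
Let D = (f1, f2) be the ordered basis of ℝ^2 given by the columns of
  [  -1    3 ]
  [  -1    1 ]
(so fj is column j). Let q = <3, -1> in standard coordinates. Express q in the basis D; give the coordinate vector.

<3, 2>

Write q = c_1 f1 + c_2 f2 and solve for the c_i.
System: -c_1 + 3c_2 = 3, -c_1 + c_2 = -1; solving gives c_1 = 3, c_2 = 2.
Check: 3f1 + 2f2 = <3, -1>.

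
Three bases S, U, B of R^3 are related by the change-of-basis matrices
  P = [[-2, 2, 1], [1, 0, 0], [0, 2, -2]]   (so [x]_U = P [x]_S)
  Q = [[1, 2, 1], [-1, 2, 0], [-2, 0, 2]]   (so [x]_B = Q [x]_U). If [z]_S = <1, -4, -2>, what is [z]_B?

<-14, 14, 16>

First [z]_U = P [z]_S = <-12, 1, -4>.
Then [z]_B = Q [z]_U = <-14, 14, 16>.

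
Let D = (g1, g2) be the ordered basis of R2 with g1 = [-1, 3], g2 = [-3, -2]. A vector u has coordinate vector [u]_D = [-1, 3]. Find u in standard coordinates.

The coordinates say u = -g1 + 3g2; adding the scaled basis vectors gives [-8, -9].

[-8, -9]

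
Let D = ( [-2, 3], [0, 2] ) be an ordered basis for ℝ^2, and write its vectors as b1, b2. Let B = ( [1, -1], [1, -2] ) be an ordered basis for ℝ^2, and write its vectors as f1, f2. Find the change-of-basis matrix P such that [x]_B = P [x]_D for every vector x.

[[-1, 2], [-1, -2]]

Take x = bj: its D-coordinates are the j-th standard unit vector, so P e_j — column j of P — equals [bj]_B.
b1 = -f1 - f2, giving column 1 = [-1, -1]; repeating for each j gives P = [[-1, 2], [-1, -2]].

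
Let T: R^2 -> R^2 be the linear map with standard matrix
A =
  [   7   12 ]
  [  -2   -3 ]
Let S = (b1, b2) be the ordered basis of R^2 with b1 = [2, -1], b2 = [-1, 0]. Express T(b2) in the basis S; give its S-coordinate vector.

[-2, 3]

Compute T(b2) = A b2 = [-7, 2] in standard coordinates.
Then write this in S-coordinates: solve for y in y_1 b1 + y_2 b2 = [-7, 2].
This gives y = [-2, 3], which is column 2 of [T]_S.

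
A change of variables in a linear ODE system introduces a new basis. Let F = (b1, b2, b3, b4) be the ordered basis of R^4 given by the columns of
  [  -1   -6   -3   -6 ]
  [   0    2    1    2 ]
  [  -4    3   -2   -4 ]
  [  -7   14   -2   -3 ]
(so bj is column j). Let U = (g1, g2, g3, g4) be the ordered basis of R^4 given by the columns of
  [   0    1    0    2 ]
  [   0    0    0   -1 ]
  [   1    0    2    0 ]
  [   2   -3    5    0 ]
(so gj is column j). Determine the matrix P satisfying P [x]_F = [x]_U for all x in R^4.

Column j of P is [bj]_U, since P maps F-coordinates to U-coordinates.
Expressing b1 in U: b1 = 0·g1 - g2 - 2g3 + 0·g4, so column 1 of P is <0, -1, -2, 0>.
Doing the same for each bj gives P = [[0, -1, 0, -2], [-1, -2, -1, -2], [-2, 2, -1, -1], [0, -2, -1, -2]].

[[0, -1, 0, -2], [-1, -2, -1, -2], [-2, 2, -1, -1], [0, -2, -1, -2]]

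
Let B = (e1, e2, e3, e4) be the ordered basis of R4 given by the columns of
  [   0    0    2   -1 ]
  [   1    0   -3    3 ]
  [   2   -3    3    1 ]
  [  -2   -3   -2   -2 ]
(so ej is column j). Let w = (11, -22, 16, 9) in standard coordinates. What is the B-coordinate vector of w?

(-1, -3, 4, -3)

We seek scalars with c_1 e1 + ... + c_4 e4 = w; equivalently solve M c = w where the columns of M are e1, ..., e4.
Gaussian elimination on [M | w] yields c = (-1, -3, 4, -3).
Check: -e1 - 3e2 + 4e3 - 3e4 = (11, -22, 16, 9).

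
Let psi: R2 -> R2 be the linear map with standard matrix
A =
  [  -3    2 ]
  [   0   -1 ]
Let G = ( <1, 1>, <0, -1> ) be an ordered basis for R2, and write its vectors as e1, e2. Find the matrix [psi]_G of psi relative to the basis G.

[[-1, -2], [0, -3]]

Let P have columns e1, e2. Then [psi]_G = P^(-1) A P.
Here det P = -1, so P^(-1) is integer; computing A P first and then P^(-1)(A P) gives [[-1, -2], [0, -3]].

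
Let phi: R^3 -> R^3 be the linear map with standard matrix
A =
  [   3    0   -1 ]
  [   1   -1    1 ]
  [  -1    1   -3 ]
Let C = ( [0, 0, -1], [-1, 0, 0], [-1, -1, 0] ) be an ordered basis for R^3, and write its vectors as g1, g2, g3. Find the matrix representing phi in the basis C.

The j-th column of [phi]_C is [phi(gj)]_C.
phi(g1) = A g1 = [1, -1, 3] = -3g1 - 2g2 + g3, so column 1 is [-3, -2, 1].
Repeating for g2, g3 and assembling the columns gives [[-3, -1, 0], [-2, 2, 3], [1, 1, 0]].

[[-3, -1, 0], [-2, 2, 3], [1, 1, 0]]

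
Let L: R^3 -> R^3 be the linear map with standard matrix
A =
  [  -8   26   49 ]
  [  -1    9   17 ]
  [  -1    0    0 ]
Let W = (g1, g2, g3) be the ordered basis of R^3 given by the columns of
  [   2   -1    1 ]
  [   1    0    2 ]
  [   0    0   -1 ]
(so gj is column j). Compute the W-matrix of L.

The j-th column of [L]_W is [L(gj)]_W.
L(g1) = A g1 = <10, 7, -2> = 3g1 - 2g2 + 2g3, so column 1 is <3, -2, 2>.
Repeating for g2, g3 and assembling the columns gives [[3, 3, -2], [-2, -3, 2], [2, -1, 1]].

[[3, 3, -2], [-2, -3, 2], [2, -1, 1]]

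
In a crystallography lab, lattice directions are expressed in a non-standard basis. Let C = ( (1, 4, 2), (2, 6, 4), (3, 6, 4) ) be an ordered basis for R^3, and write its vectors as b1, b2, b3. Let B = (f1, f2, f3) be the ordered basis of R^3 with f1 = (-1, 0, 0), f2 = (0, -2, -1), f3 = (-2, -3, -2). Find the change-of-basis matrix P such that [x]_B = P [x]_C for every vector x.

[[-1, 2, 1], [-2, 0, 0], [0, -2, -2]]

Let M have columns bj and N have columns fj. Then for every x, N [x]_B = x = M [x]_C, so P = N^(-1) M.
Since det N = -1, N^(-1) has integer entries; multiplying gives P = [[-1, 2, 1], [-2, 0, 0], [0, -2, -2]].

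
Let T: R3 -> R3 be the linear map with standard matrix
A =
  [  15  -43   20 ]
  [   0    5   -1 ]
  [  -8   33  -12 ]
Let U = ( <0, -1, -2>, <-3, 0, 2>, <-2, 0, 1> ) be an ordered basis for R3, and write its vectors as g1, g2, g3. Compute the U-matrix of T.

[[3, 2, 1], [-3, 3, 2], [3, -2, 2]]

With P the matrix whose columns are g1, ..., g3, [T]_U = P^(-1) A P.
Column by column: T(g1) = A g1 = <3, -3, -9>; its U-coordinates <3, -3, 3> give column 1.
Continuing for each basis vector yields [T]_U = [[3, 2, 1], [-3, 3, 2], [3, -2, 2]].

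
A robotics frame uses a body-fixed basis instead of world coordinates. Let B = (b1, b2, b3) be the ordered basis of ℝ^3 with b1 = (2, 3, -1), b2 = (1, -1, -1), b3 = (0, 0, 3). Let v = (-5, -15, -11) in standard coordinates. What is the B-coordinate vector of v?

(-4, 3, -4)

We seek scalars with c_1 b1 + ... + c_3 b3 = v; equivalently solve M c = v where the columns of M are b1, ..., b3.
Gaussian elimination on [M | v] yields c = (-4, 3, -4).
Check: -4b1 + 3b2 - 4b3 = (-5, -15, -11).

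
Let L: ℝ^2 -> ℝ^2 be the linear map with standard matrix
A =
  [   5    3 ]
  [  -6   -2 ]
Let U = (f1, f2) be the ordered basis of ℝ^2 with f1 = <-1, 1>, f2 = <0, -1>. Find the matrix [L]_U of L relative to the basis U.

The j-th column of [L]_U is [L(fj)]_U.
L(f1) = A f1 = <-2, 4> = 2f1 - 2f2, so column 1 is <2, -2>.
Repeating for f2 and assembling the columns gives [[2, 3], [-2, 1]].

[[2, 3], [-2, 1]]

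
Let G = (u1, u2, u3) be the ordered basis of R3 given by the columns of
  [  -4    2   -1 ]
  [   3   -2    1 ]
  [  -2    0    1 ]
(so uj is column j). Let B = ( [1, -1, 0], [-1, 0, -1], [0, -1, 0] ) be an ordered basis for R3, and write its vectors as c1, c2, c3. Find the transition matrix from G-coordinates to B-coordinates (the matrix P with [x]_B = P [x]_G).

Column j of P is [uj]_B, since P maps G-coordinates to B-coordinates.
Expressing u1 in B: u1 = -2c1 + 2c2 - c3, so column 1 of P is [-2, 2, -1].
Doing the same for each uj gives P = [[-2, 2, -2], [2, 0, -1], [-1, 0, 1]].

[[-2, 2, -2], [2, 0, -1], [-1, 0, 1]]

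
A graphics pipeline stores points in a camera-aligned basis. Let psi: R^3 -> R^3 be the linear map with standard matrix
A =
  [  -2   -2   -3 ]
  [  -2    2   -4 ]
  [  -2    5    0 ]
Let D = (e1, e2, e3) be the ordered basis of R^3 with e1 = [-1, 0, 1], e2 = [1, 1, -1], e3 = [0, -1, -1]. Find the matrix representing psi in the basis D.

Let P have columns e1, ..., e3. Then [psi]_D = P^(-1) A P.
Here det P = 1, so P^(-1) is integer; computing A P first and then P^(-1)(A P) gives [[-2, 3, -3], [-3, 2, 2], [-1, -2, 0]].

[[-2, 3, -3], [-3, 2, 2], [-1, -2, 0]]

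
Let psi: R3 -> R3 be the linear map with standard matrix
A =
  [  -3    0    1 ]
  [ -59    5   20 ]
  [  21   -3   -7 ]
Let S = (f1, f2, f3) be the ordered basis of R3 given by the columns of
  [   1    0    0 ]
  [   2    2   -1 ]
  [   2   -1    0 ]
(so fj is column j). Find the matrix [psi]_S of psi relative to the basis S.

[[-1, -1, 0], [-3, -3, -3], [1, 2, -1]]

With P the matrix whose columns are f1, ..., f3, [psi]_S = P^(-1) A P.
Column by column: psi(f1) = A f1 = <-1, -9, 1>; its S-coordinates <-1, -3, 1> give column 1.
Continuing for each basis vector yields [psi]_S = [[-1, -1, 0], [-3, -3, -3], [1, 2, -1]].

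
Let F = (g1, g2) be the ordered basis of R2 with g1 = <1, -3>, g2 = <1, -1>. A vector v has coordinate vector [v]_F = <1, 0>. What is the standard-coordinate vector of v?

<1, -3>

v = M [v]_F, where M has columns g1, g2.
Carrying out the matrix-vector product, v = <1, -3>.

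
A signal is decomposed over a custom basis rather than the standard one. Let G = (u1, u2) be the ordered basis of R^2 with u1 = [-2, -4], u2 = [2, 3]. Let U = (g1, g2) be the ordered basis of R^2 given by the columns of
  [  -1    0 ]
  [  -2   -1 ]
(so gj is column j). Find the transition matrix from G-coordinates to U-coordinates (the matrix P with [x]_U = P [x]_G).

Take x = uj: its G-coordinates are the j-th standard unit vector, so P e_j — column j of P — equals [uj]_U.
u1 = 2g1 + 0·g2, giving column 1 = [2, 0]; repeating for each j gives P = [[2, -2], [0, 1]].

[[2, -2], [0, 1]]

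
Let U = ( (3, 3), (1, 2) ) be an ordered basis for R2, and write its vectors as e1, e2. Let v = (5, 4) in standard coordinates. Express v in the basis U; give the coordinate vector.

(2, -1)

We seek scalars with c_1 e1 + c_2 e2 = v; equivalently solve M c = v where the columns of M are e1, e2.
System: 3c_1 + c_2 = 5, 3c_1 + 2c_2 = 4; solving gives c_1 = 2, c_2 = -1.
Check: 2e1 - e2 = (5, 4).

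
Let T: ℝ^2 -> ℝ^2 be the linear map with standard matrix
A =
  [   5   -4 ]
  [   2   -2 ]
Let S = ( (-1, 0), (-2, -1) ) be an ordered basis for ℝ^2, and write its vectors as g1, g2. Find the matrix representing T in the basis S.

[[1, 2], [2, 2]]

Let P have columns g1, g2. Then [T]_S = P^(-1) A P.
Here det P = 1, so P^(-1) is integer; computing A P first and then P^(-1)(A P) gives [[1, 2], [2, 2]].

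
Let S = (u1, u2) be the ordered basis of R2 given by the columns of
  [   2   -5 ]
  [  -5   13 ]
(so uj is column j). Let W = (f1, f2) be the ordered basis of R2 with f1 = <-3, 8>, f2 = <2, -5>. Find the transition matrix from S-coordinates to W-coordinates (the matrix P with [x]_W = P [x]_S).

[[0, 1], [1, -1]]

Column j of P is [uj]_W, since P maps S-coordinates to W-coordinates.
Expressing u1 in W: u1 = 0·f1 + f2, so column 1 of P is <0, 1>.
Doing the same for each uj gives P = [[0, 1], [1, -1]].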